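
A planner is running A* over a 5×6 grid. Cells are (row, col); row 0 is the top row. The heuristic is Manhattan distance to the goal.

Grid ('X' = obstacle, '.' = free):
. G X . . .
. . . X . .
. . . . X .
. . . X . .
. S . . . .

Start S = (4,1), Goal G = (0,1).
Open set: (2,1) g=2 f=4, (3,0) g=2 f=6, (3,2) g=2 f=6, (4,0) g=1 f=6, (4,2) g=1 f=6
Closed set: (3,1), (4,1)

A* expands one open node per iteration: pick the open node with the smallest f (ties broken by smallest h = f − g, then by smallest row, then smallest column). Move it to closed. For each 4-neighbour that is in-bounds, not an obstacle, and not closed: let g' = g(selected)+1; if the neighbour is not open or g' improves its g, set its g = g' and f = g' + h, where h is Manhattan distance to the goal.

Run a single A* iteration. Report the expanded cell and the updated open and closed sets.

expanded=(2,1); open=[(1,1) g=3 f=4, (2,0) g=3 f=6, (2,2) g=3 f=6, (3,0) g=2 f=6, (3,2) g=2 f=6, (4,0) g=1 f=6, (4,2) g=1 f=6]; closed=[(2,1), (3,1), (4,1)]

step 1: expand (2,1) (f=4, h=2) → closed; open now [(1,1) g=3 f=4, (2,0) g=3 f=6, (2,2) g=3 f=6, (3,0) g=2 f=6, (3,2) g=2 f=6, (4,0) g=1 f=6, (4,2) g=1 f=6]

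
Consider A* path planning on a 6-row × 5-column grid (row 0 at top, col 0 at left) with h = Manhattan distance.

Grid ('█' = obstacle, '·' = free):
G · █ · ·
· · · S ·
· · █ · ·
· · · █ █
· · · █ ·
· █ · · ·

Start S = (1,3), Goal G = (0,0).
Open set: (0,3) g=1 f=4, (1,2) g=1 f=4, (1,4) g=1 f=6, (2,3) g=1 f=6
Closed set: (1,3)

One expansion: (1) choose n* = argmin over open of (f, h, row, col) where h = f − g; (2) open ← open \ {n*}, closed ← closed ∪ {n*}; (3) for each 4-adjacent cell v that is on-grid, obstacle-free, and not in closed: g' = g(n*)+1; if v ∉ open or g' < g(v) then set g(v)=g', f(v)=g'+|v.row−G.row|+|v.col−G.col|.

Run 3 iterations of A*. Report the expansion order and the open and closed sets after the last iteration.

order=[(0,3) → (1,2) → (1,1)]; open=[(0,1) g=3 f=4, (0,4) g=2 f=6, (1,0) g=3 f=4, (1,4) g=1 f=6, (2,1) g=3 f=6, (2,3) g=1 f=6]; closed=[(0,3), (1,1), (1,2), (1,3)]

step 1: expand (0,3) (f=4, h=3) → closed; open now [(0,4) g=2 f=6, (1,2) g=1 f=4, (1,4) g=1 f=6, (2,3) g=1 f=6]
step 2: expand (1,2) (f=4, h=3) → closed; open now [(0,4) g=2 f=6, (1,1) g=2 f=4, (1,4) g=1 f=6, (2,3) g=1 f=6]
step 3: expand (1,1) (f=4, h=2) → closed; open now [(0,1) g=3 f=4, (0,4) g=2 f=6, (1,0) g=3 f=4, (1,4) g=1 f=6, (2,1) g=3 f=6, (2,3) g=1 f=6]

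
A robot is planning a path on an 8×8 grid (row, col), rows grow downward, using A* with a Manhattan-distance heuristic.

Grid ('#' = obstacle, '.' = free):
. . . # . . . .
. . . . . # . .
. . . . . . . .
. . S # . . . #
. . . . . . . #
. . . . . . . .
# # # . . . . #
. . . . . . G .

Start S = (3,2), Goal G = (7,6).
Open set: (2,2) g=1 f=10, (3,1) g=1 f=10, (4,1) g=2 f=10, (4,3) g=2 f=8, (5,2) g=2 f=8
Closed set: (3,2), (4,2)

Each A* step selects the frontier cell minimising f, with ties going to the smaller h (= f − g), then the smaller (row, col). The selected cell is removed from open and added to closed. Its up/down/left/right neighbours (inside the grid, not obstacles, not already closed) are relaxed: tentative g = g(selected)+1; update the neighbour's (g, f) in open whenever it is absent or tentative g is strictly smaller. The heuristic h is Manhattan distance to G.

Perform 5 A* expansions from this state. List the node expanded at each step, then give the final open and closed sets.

step 1: expand (4,3) (f=8, h=6) → closed; open now [(2,2) g=1 f=10, (3,1) g=1 f=10, (4,1) g=2 f=10, (4,4) g=3 f=8, (5,2) g=2 f=8, (5,3) g=3 f=8]
step 2: expand (4,4) (f=8, h=5) → closed; open now [(2,2) g=1 f=10, (3,1) g=1 f=10, (3,4) g=4 f=10, (4,1) g=2 f=10, (4,5) g=4 f=8, (5,2) g=2 f=8, (5,3) g=3 f=8, (5,4) g=4 f=8]
step 3: expand (4,5) (f=8, h=4) → closed; open now [(2,2) g=1 f=10, (3,1) g=1 f=10, (3,4) g=4 f=10, (3,5) g=5 f=10, (4,1) g=2 f=10, (4,6) g=5 f=8, (5,2) g=2 f=8, (5,3) g=3 f=8, (5,4) g=4 f=8, (5,5) g=5 f=8]
step 4: expand (4,6) (f=8, h=3) → closed; open now [(2,2) g=1 f=10, (3,1) g=1 f=10, (3,4) g=4 f=10, (3,5) g=5 f=10, (3,6) g=6 f=10, (4,1) g=2 f=10, (5,2) g=2 f=8, (5,3) g=3 f=8, (5,4) g=4 f=8, (5,5) g=5 f=8, (5,6) g=6 f=8]
step 5: expand (5,6) (f=8, h=2) → closed; open now [(2,2) g=1 f=10, (3,1) g=1 f=10, (3,4) g=4 f=10, (3,5) g=5 f=10, (3,6) g=6 f=10, (4,1) g=2 f=10, (5,2) g=2 f=8, (5,3) g=3 f=8, (5,4) g=4 f=8, (5,5) g=5 f=8, (5,7) g=7 f=10, (6,6) g=7 f=8]

order=[(4,3) → (4,4) → (4,5) → (4,6) → (5,6)]; open=[(2,2) g=1 f=10, (3,1) g=1 f=10, (3,4) g=4 f=10, (3,5) g=5 f=10, (3,6) g=6 f=10, (4,1) g=2 f=10, (5,2) g=2 f=8, (5,3) g=3 f=8, (5,4) g=4 f=8, (5,5) g=5 f=8, (5,7) g=7 f=10, (6,6) g=7 f=8]; closed=[(3,2), (4,2), (4,3), (4,4), (4,5), (4,6), (5,6)]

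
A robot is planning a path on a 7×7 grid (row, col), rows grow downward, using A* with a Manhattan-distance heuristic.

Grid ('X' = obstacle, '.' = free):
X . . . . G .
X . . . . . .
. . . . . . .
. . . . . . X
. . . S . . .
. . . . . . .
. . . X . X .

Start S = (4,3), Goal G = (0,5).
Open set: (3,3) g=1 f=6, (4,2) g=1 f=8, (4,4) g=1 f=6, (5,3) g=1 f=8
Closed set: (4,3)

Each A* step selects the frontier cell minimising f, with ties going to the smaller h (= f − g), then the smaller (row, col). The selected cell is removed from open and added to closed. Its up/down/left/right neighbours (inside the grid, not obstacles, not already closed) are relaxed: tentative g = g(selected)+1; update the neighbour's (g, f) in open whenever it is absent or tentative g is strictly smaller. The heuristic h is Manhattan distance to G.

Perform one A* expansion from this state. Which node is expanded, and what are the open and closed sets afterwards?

step 1: expand (3,3) (f=6, h=5) → closed; open now [(2,3) g=2 f=6, (3,2) g=2 f=8, (3,4) g=2 f=6, (4,2) g=1 f=8, (4,4) g=1 f=6, (5,3) g=1 f=8]

expanded=(3,3); open=[(2,3) g=2 f=6, (3,2) g=2 f=8, (3,4) g=2 f=6, (4,2) g=1 f=8, (4,4) g=1 f=6, (5,3) g=1 f=8]; closed=[(3,3), (4,3)]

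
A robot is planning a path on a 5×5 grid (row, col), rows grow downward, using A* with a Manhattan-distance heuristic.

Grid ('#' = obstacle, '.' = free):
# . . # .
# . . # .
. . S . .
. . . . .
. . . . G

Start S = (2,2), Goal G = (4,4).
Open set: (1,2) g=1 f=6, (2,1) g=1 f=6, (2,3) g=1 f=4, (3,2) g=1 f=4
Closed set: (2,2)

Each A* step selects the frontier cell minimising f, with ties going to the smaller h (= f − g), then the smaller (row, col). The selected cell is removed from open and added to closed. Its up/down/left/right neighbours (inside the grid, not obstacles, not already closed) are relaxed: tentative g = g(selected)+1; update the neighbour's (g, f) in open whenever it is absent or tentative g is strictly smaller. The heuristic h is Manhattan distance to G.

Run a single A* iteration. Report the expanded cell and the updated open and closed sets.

expanded=(2,3); open=[(1,2) g=1 f=6, (2,1) g=1 f=6, (2,4) g=2 f=4, (3,2) g=1 f=4, (3,3) g=2 f=4]; closed=[(2,2), (2,3)]

step 1: expand (2,3) (f=4, h=3) → closed; open now [(1,2) g=1 f=6, (2,1) g=1 f=6, (2,4) g=2 f=4, (3,2) g=1 f=4, (3,3) g=2 f=4]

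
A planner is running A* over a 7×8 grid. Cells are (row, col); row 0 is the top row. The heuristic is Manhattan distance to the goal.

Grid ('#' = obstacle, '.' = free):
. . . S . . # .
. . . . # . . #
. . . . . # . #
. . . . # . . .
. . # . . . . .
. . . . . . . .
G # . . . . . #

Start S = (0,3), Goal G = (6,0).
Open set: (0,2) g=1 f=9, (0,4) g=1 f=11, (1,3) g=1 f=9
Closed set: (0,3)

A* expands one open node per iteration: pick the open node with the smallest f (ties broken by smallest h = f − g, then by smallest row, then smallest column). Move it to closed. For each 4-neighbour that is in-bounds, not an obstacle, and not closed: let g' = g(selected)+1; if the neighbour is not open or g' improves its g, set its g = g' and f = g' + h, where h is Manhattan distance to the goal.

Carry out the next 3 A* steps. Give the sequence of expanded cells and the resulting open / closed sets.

order=[(0,2) → (0,1) → (0,0)]; open=[(0,4) g=1 f=11, (1,0) g=4 f=9, (1,1) g=3 f=9, (1,2) g=2 f=9, (1,3) g=1 f=9]; closed=[(0,0), (0,1), (0,2), (0,3)]

step 1: expand (0,2) (f=9, h=8) → closed; open now [(0,1) g=2 f=9, (0,4) g=1 f=11, (1,2) g=2 f=9, (1,3) g=1 f=9]
step 2: expand (0,1) (f=9, h=7) → closed; open now [(0,0) g=3 f=9, (0,4) g=1 f=11, (1,1) g=3 f=9, (1,2) g=2 f=9, (1,3) g=1 f=9]
step 3: expand (0,0) (f=9, h=6) → closed; open now [(0,4) g=1 f=11, (1,0) g=4 f=9, (1,1) g=3 f=9, (1,2) g=2 f=9, (1,3) g=1 f=9]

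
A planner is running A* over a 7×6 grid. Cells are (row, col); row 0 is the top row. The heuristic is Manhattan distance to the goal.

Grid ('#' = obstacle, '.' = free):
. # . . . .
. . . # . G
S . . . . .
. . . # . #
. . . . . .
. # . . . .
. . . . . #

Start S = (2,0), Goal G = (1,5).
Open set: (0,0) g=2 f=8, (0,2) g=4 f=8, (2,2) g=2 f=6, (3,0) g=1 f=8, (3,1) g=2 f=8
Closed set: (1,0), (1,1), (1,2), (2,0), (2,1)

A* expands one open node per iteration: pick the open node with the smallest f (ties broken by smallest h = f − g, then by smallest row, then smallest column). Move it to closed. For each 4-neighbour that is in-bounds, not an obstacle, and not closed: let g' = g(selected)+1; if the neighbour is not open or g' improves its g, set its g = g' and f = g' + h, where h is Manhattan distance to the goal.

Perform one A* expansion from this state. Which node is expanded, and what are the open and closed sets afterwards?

expanded=(2,2); open=[(0,0) g=2 f=8, (0,2) g=4 f=8, (2,3) g=3 f=6, (3,0) g=1 f=8, (3,1) g=2 f=8, (3,2) g=3 f=8]; closed=[(1,0), (1,1), (1,2), (2,0), (2,1), (2,2)]

step 1: expand (2,2) (f=6, h=4) → closed; open now [(0,0) g=2 f=8, (0,2) g=4 f=8, (2,3) g=3 f=6, (3,0) g=1 f=8, (3,1) g=2 f=8, (3,2) g=3 f=8]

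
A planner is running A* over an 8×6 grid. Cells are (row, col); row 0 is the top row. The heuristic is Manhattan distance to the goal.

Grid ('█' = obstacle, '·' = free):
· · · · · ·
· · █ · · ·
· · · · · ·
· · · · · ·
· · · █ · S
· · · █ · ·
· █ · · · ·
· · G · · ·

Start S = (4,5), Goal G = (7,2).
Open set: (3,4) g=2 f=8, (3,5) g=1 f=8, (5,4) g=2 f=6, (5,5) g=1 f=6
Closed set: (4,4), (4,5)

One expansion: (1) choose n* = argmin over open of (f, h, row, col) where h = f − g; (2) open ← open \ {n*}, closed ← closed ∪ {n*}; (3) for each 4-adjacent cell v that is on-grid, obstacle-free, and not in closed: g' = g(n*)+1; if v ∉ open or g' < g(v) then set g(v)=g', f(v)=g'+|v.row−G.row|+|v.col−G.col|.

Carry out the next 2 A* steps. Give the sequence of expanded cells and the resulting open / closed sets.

step 1: expand (5,4) (f=6, h=4) → closed; open now [(3,4) g=2 f=8, (3,5) g=1 f=8, (5,5) g=1 f=6, (6,4) g=3 f=6]
step 2: expand (6,4) (f=6, h=3) → closed; open now [(3,4) g=2 f=8, (3,5) g=1 f=8, (5,5) g=1 f=6, (6,3) g=4 f=6, (6,5) g=4 f=8, (7,4) g=4 f=6]

order=[(5,4) → (6,4)]; open=[(3,4) g=2 f=8, (3,5) g=1 f=8, (5,5) g=1 f=6, (6,3) g=4 f=6, (6,5) g=4 f=8, (7,4) g=4 f=6]; closed=[(4,4), (4,5), (5,4), (6,4)]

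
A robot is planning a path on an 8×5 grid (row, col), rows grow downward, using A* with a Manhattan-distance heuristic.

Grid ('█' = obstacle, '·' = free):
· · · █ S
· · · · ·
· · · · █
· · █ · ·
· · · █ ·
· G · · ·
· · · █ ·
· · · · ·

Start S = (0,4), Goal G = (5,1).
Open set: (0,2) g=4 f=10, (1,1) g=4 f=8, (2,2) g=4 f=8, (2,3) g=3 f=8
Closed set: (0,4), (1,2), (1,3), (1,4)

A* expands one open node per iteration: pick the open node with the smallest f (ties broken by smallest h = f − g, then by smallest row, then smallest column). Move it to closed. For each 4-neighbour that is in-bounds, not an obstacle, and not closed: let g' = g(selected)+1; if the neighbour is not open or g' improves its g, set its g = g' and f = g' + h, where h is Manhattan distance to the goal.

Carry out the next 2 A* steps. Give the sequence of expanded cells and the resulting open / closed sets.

order=[(1,1) → (2,1)]; open=[(0,1) g=5 f=10, (0,2) g=4 f=10, (1,0) g=5 f=10, (2,0) g=6 f=10, (2,2) g=4 f=8, (2,3) g=3 f=8, (3,1) g=6 f=8]; closed=[(0,4), (1,1), (1,2), (1,3), (1,4), (2,1)]

step 1: expand (1,1) (f=8, h=4) → closed; open now [(0,1) g=5 f=10, (0,2) g=4 f=10, (1,0) g=5 f=10, (2,1) g=5 f=8, (2,2) g=4 f=8, (2,3) g=3 f=8]
step 2: expand (2,1) (f=8, h=3) → closed; open now [(0,1) g=5 f=10, (0,2) g=4 f=10, (1,0) g=5 f=10, (2,0) g=6 f=10, (2,2) g=4 f=8, (2,3) g=3 f=8, (3,1) g=6 f=8]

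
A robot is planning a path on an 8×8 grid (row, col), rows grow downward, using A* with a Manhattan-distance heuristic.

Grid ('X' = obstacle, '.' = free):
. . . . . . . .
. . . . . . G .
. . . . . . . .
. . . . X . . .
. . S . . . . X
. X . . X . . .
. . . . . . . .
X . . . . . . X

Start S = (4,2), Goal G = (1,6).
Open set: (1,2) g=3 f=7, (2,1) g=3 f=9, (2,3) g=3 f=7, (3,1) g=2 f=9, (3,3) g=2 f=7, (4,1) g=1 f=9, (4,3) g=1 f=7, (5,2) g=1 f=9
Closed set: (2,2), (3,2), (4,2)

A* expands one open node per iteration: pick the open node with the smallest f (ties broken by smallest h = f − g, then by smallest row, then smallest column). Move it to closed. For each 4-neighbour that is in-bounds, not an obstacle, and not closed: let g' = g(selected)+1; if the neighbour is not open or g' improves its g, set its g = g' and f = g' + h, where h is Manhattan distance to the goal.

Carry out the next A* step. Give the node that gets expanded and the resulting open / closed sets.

expanded=(1,2); open=[(0,2) g=4 f=9, (1,1) g=4 f=9, (1,3) g=4 f=7, (2,1) g=3 f=9, (2,3) g=3 f=7, (3,1) g=2 f=9, (3,3) g=2 f=7, (4,1) g=1 f=9, (4,3) g=1 f=7, (5,2) g=1 f=9]; closed=[(1,2), (2,2), (3,2), (4,2)]

step 1: expand (1,2) (f=7, h=4) → closed; open now [(0,2) g=4 f=9, (1,1) g=4 f=9, (1,3) g=4 f=7, (2,1) g=3 f=9, (2,3) g=3 f=7, (3,1) g=2 f=9, (3,3) g=2 f=7, (4,1) g=1 f=9, (4,3) g=1 f=7, (5,2) g=1 f=9]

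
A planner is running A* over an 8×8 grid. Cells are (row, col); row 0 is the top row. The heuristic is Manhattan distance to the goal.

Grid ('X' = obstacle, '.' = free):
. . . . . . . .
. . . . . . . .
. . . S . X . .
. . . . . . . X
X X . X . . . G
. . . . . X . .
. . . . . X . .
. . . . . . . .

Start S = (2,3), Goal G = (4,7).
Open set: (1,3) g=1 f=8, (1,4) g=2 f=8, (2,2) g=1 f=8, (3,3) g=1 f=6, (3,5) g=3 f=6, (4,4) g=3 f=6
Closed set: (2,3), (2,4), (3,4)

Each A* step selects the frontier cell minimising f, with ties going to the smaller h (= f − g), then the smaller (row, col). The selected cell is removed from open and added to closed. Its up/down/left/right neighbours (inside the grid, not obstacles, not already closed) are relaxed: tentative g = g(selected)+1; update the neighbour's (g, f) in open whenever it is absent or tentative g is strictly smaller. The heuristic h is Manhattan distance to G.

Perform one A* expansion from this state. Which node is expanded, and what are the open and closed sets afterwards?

step 1: expand (3,5) (f=6, h=3) → closed; open now [(1,3) g=1 f=8, (1,4) g=2 f=8, (2,2) g=1 f=8, (3,3) g=1 f=6, (3,6) g=4 f=6, (4,4) g=3 f=6, (4,5) g=4 f=6]

expanded=(3,5); open=[(1,3) g=1 f=8, (1,4) g=2 f=8, (2,2) g=1 f=8, (3,3) g=1 f=6, (3,6) g=4 f=6, (4,4) g=3 f=6, (4,5) g=4 f=6]; closed=[(2,3), (2,4), (3,4), (3,5)]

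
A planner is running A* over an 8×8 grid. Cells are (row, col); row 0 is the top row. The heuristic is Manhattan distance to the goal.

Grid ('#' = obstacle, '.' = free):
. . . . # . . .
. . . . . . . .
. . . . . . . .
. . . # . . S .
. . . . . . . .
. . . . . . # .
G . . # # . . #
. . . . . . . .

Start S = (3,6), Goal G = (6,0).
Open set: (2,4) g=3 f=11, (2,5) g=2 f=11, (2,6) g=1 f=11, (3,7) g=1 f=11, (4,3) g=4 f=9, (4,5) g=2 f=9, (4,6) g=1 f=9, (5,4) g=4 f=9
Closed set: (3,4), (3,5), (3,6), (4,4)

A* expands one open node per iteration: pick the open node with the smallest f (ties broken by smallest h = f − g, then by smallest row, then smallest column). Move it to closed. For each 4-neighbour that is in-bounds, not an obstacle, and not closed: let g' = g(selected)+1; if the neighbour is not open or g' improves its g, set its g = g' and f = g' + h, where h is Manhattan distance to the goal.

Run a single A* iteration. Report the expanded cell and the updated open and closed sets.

step 1: expand (4,3) (f=9, h=5) → closed; open now [(2,4) g=3 f=11, (2,5) g=2 f=11, (2,6) g=1 f=11, (3,7) g=1 f=11, (4,2) g=5 f=9, (4,5) g=2 f=9, (4,6) g=1 f=9, (5,3) g=5 f=9, (5,4) g=4 f=9]

expanded=(4,3); open=[(2,4) g=3 f=11, (2,5) g=2 f=11, (2,6) g=1 f=11, (3,7) g=1 f=11, (4,2) g=5 f=9, (4,5) g=2 f=9, (4,6) g=1 f=9, (5,3) g=5 f=9, (5,4) g=4 f=9]; closed=[(3,4), (3,5), (3,6), (4,3), (4,4)]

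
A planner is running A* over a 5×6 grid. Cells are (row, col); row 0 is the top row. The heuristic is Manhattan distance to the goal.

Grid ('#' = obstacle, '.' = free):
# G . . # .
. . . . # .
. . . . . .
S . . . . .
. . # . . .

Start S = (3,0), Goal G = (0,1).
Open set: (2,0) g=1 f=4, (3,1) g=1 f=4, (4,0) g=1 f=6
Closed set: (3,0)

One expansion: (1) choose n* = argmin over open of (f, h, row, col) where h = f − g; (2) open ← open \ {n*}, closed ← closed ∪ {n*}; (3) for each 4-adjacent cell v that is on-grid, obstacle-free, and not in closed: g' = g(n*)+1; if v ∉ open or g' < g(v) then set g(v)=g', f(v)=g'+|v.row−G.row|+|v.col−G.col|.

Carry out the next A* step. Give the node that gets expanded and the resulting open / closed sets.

step 1: expand (2,0) (f=4, h=3) → closed; open now [(1,0) g=2 f=4, (2,1) g=2 f=4, (3,1) g=1 f=4, (4,0) g=1 f=6]

expanded=(2,0); open=[(1,0) g=2 f=4, (2,1) g=2 f=4, (3,1) g=1 f=4, (4,0) g=1 f=6]; closed=[(2,0), (3,0)]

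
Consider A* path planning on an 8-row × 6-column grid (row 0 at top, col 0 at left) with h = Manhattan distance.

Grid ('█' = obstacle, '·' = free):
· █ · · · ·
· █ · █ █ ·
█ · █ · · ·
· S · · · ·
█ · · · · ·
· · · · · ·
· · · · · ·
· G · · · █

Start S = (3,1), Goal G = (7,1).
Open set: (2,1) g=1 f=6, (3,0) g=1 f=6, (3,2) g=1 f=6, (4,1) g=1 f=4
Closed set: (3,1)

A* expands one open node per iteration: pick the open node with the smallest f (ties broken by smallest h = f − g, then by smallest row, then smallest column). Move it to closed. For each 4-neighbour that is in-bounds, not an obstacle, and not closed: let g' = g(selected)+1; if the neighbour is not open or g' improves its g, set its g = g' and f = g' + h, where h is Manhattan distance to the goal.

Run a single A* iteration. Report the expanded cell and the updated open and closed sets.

step 1: expand (4,1) (f=4, h=3) → closed; open now [(2,1) g=1 f=6, (3,0) g=1 f=6, (3,2) g=1 f=6, (4,2) g=2 f=6, (5,1) g=2 f=4]

expanded=(4,1); open=[(2,1) g=1 f=6, (3,0) g=1 f=6, (3,2) g=1 f=6, (4,2) g=2 f=6, (5,1) g=2 f=4]; closed=[(3,1), (4,1)]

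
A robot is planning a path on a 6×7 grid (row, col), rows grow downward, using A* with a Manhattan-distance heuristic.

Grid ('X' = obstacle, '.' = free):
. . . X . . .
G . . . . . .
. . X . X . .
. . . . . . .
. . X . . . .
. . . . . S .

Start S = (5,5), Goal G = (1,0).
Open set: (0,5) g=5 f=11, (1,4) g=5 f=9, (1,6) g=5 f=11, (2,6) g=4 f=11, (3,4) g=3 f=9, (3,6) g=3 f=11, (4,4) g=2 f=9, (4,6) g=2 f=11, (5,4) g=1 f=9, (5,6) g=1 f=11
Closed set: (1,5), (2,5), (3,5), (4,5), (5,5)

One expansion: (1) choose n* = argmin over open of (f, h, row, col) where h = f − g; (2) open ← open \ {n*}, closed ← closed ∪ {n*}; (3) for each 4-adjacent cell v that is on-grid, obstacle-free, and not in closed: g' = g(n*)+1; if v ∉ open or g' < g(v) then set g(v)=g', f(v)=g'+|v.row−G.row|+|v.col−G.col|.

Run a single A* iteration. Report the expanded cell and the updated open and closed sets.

expanded=(1,4); open=[(0,4) g=6 f=11, (0,5) g=5 f=11, (1,3) g=6 f=9, (1,6) g=5 f=11, (2,6) g=4 f=11, (3,4) g=3 f=9, (3,6) g=3 f=11, (4,4) g=2 f=9, (4,6) g=2 f=11, (5,4) g=1 f=9, (5,6) g=1 f=11]; closed=[(1,4), (1,5), (2,5), (3,5), (4,5), (5,5)]

step 1: expand (1,4) (f=9, h=4) → closed; open now [(0,4) g=6 f=11, (0,5) g=5 f=11, (1,3) g=6 f=9, (1,6) g=5 f=11, (2,6) g=4 f=11, (3,4) g=3 f=9, (3,6) g=3 f=11, (4,4) g=2 f=9, (4,6) g=2 f=11, (5,4) g=1 f=9, (5,6) g=1 f=11]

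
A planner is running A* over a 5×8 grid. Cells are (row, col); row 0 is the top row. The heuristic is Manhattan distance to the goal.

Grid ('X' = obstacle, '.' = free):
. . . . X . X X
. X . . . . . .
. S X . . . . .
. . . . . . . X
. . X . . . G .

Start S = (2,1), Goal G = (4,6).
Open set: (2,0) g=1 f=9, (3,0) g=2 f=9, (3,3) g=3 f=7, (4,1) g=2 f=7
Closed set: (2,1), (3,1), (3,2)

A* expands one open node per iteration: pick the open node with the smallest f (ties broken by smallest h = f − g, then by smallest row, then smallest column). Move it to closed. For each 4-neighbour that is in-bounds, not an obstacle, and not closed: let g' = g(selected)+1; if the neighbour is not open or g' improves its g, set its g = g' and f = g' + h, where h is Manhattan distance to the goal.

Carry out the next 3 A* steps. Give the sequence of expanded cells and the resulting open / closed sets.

order=[(3,3) → (3,4) → (3,5)]; open=[(2,0) g=1 f=9, (2,3) g=4 f=9, (2,4) g=5 f=9, (2,5) g=6 f=9, (3,0) g=2 f=9, (3,6) g=6 f=7, (4,1) g=2 f=7, (4,3) g=4 f=7, (4,4) g=5 f=7, (4,5) g=6 f=7]; closed=[(2,1), (3,1), (3,2), (3,3), (3,4), (3,5)]

step 1: expand (3,3) (f=7, h=4) → closed; open now [(2,0) g=1 f=9, (2,3) g=4 f=9, (3,0) g=2 f=9, (3,4) g=4 f=7, (4,1) g=2 f=7, (4,3) g=4 f=7]
step 2: expand (3,4) (f=7, h=3) → closed; open now [(2,0) g=1 f=9, (2,3) g=4 f=9, (2,4) g=5 f=9, (3,0) g=2 f=9, (3,5) g=5 f=7, (4,1) g=2 f=7, (4,3) g=4 f=7, (4,4) g=5 f=7]
step 3: expand (3,5) (f=7, h=2) → closed; open now [(2,0) g=1 f=9, (2,3) g=4 f=9, (2,4) g=5 f=9, (2,5) g=6 f=9, (3,0) g=2 f=9, (3,6) g=6 f=7, (4,1) g=2 f=7, (4,3) g=4 f=7, (4,4) g=5 f=7, (4,5) g=6 f=7]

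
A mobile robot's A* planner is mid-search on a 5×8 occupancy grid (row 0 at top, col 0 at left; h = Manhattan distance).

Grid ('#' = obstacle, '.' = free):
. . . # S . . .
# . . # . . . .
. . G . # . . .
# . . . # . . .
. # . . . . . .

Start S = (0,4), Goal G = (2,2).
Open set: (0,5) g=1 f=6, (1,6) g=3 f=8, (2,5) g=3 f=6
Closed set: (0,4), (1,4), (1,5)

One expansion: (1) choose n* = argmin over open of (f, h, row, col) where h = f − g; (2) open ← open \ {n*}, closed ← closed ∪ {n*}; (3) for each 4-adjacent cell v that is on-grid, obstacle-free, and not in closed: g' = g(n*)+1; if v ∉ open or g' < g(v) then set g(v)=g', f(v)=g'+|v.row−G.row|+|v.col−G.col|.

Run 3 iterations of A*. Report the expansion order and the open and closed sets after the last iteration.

step 1: expand (2,5) (f=6, h=3) → closed; open now [(0,5) g=1 f=6, (1,6) g=3 f=8, (2,6) g=4 f=8, (3,5) g=4 f=8]
step 2: expand (0,5) (f=6, h=5) → closed; open now [(0,6) g=2 f=8, (1,6) g=3 f=8, (2,6) g=4 f=8, (3,5) g=4 f=8]
step 3: expand (2,6) (f=8, h=4) → closed; open now [(0,6) g=2 f=8, (1,6) g=3 f=8, (2,7) g=5 f=10, (3,5) g=4 f=8, (3,6) g=5 f=10]

order=[(2,5) → (0,5) → (2,6)]; open=[(0,6) g=2 f=8, (1,6) g=3 f=8, (2,7) g=5 f=10, (3,5) g=4 f=8, (3,6) g=5 f=10]; closed=[(0,4), (0,5), (1,4), (1,5), (2,5), (2,6)]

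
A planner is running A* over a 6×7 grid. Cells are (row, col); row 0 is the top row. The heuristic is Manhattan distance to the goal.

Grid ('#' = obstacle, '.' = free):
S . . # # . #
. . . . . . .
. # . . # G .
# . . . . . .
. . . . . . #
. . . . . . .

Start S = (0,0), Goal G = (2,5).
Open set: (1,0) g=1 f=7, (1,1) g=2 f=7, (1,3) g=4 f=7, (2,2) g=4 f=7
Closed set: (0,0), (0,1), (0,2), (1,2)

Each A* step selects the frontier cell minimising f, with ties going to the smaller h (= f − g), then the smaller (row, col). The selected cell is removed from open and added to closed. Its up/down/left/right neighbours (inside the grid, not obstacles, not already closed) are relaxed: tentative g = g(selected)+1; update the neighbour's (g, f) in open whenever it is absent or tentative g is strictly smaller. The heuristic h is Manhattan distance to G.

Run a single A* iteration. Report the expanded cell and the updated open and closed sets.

step 1: expand (1,3) (f=7, h=3) → closed; open now [(1,0) g=1 f=7, (1,1) g=2 f=7, (1,4) g=5 f=7, (2,2) g=4 f=7, (2,3) g=5 f=7]

expanded=(1,3); open=[(1,0) g=1 f=7, (1,1) g=2 f=7, (1,4) g=5 f=7, (2,2) g=4 f=7, (2,3) g=5 f=7]; closed=[(0,0), (0,1), (0,2), (1,2), (1,3)]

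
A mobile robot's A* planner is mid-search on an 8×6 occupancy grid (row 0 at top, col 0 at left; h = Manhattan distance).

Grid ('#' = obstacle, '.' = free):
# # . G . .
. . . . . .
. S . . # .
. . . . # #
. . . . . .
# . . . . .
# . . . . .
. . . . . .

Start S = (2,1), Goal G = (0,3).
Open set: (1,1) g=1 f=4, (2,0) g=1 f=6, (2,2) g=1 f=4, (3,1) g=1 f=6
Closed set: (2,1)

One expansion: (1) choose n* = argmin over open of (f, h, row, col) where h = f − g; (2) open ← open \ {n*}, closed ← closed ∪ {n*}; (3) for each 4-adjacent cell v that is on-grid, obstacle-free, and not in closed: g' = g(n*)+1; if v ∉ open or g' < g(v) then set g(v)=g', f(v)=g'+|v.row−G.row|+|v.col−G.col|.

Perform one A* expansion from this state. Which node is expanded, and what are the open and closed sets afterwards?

step 1: expand (1,1) (f=4, h=3) → closed; open now [(1,0) g=2 f=6, (1,2) g=2 f=4, (2,0) g=1 f=6, (2,2) g=1 f=4, (3,1) g=1 f=6]

expanded=(1,1); open=[(1,0) g=2 f=6, (1,2) g=2 f=4, (2,0) g=1 f=6, (2,2) g=1 f=4, (3,1) g=1 f=6]; closed=[(1,1), (2,1)]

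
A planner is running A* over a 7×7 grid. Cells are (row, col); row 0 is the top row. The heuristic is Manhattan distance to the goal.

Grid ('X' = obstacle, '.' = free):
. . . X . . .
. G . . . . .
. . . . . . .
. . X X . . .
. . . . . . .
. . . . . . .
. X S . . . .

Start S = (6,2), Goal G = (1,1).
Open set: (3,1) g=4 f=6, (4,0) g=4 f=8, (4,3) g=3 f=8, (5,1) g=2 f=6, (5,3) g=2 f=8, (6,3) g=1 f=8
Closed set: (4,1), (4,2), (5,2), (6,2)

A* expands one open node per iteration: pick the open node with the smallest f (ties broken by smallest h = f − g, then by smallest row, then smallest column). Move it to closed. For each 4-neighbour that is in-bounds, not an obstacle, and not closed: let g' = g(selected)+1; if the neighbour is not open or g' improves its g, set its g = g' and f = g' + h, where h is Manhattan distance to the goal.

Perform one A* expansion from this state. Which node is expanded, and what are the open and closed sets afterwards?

step 1: expand (3,1) (f=6, h=2) → closed; open now [(2,1) g=5 f=6, (3,0) g=5 f=8, (4,0) g=4 f=8, (4,3) g=3 f=8, (5,1) g=2 f=6, (5,3) g=2 f=8, (6,3) g=1 f=8]

expanded=(3,1); open=[(2,1) g=5 f=6, (3,0) g=5 f=8, (4,0) g=4 f=8, (4,3) g=3 f=8, (5,1) g=2 f=6, (5,3) g=2 f=8, (6,3) g=1 f=8]; closed=[(3,1), (4,1), (4,2), (5,2), (6,2)]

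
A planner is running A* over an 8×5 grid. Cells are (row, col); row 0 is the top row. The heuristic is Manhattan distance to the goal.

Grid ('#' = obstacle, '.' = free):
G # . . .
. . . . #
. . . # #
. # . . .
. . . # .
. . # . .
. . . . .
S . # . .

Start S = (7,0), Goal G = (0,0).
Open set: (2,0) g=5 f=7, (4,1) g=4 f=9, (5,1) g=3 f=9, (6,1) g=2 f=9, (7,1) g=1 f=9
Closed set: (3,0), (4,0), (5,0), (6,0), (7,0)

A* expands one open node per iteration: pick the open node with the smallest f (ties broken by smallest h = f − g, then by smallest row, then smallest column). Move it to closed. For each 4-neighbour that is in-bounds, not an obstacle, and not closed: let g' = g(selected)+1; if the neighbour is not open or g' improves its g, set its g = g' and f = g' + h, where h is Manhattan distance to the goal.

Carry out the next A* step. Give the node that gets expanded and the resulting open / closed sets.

step 1: expand (2,0) (f=7, h=2) → closed; open now [(1,0) g=6 f=7, (2,1) g=6 f=9, (4,1) g=4 f=9, (5,1) g=3 f=9, (6,1) g=2 f=9, (7,1) g=1 f=9]

expanded=(2,0); open=[(1,0) g=6 f=7, (2,1) g=6 f=9, (4,1) g=4 f=9, (5,1) g=3 f=9, (6,1) g=2 f=9, (7,1) g=1 f=9]; closed=[(2,0), (3,0), (4,0), (5,0), (6,0), (7,0)]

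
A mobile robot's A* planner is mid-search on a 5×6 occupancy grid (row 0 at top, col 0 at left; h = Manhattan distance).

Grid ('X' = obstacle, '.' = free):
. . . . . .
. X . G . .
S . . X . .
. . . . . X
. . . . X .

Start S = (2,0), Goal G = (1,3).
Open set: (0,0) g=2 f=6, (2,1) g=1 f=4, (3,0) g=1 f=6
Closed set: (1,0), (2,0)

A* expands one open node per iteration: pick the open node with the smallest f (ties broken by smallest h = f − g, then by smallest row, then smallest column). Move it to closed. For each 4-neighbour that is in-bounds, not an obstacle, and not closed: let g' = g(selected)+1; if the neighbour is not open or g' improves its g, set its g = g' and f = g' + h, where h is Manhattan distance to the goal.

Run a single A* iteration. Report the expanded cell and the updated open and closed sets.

step 1: expand (2,1) (f=4, h=3) → closed; open now [(0,0) g=2 f=6, (2,2) g=2 f=4, (3,0) g=1 f=6, (3,1) g=2 f=6]

expanded=(2,1); open=[(0,0) g=2 f=6, (2,2) g=2 f=4, (3,0) g=1 f=6, (3,1) g=2 f=6]; closed=[(1,0), (2,0), (2,1)]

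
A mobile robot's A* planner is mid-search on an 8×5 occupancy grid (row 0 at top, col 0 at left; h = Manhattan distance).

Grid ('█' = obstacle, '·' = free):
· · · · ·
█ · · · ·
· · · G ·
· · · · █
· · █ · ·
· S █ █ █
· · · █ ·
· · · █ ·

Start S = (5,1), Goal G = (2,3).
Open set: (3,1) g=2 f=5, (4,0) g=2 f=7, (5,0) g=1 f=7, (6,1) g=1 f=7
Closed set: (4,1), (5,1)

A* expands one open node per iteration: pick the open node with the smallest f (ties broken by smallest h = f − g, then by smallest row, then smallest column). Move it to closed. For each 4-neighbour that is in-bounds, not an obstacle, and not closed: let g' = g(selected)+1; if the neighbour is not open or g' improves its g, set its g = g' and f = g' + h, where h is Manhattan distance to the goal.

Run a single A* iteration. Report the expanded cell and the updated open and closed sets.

step 1: expand (3,1) (f=5, h=3) → closed; open now [(2,1) g=3 f=5, (3,0) g=3 f=7, (3,2) g=3 f=5, (4,0) g=2 f=7, (5,0) g=1 f=7, (6,1) g=1 f=7]

expanded=(3,1); open=[(2,1) g=3 f=5, (3,0) g=3 f=7, (3,2) g=3 f=5, (4,0) g=2 f=7, (5,0) g=1 f=7, (6,1) g=1 f=7]; closed=[(3,1), (4,1), (5,1)]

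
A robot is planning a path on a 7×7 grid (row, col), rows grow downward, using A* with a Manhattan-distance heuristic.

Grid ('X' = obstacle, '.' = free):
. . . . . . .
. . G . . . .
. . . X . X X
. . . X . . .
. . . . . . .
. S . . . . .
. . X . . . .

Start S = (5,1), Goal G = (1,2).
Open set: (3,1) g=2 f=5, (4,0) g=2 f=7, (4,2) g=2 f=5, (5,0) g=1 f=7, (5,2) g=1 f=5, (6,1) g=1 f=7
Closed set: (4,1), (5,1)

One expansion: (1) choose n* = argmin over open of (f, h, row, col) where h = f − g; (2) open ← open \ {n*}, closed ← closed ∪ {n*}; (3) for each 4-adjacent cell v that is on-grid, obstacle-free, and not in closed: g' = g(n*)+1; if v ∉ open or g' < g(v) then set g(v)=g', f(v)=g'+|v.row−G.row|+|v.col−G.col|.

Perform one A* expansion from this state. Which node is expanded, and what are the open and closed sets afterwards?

expanded=(3,1); open=[(2,1) g=3 f=5, (3,0) g=3 f=7, (3,2) g=3 f=5, (4,0) g=2 f=7, (4,2) g=2 f=5, (5,0) g=1 f=7, (5,2) g=1 f=5, (6,1) g=1 f=7]; closed=[(3,1), (4,1), (5,1)]

step 1: expand (3,1) (f=5, h=3) → closed; open now [(2,1) g=3 f=5, (3,0) g=3 f=7, (3,2) g=3 f=5, (4,0) g=2 f=7, (4,2) g=2 f=5, (5,0) g=1 f=7, (5,2) g=1 f=5, (6,1) g=1 f=7]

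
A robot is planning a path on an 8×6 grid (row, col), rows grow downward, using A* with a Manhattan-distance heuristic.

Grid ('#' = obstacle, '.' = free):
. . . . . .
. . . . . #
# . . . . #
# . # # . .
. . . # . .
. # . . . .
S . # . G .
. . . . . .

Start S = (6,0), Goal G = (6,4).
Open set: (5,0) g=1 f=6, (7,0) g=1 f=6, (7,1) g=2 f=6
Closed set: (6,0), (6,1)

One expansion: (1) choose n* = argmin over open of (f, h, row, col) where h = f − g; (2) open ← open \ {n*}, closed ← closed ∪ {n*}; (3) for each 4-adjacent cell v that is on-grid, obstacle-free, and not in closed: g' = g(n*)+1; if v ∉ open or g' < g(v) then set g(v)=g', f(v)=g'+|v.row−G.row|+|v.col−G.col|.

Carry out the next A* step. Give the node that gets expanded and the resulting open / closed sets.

expanded=(7,1); open=[(5,0) g=1 f=6, (7,0) g=1 f=6, (7,2) g=3 f=6]; closed=[(6,0), (6,1), (7,1)]

step 1: expand (7,1) (f=6, h=4) → closed; open now [(5,0) g=1 f=6, (7,0) g=1 f=6, (7,2) g=3 f=6]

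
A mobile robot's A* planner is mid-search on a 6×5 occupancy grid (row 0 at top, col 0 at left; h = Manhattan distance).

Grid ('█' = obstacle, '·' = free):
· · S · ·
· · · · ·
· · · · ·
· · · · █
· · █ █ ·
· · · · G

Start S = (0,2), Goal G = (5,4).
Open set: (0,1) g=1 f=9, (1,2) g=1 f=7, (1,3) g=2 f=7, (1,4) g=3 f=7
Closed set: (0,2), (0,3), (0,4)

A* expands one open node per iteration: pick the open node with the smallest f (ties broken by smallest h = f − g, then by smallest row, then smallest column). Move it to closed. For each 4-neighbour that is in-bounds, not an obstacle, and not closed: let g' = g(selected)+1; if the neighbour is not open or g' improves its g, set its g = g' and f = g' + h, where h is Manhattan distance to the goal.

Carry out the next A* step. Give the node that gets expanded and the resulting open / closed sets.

expanded=(1,4); open=[(0,1) g=1 f=9, (1,2) g=1 f=7, (1,3) g=2 f=7, (2,4) g=4 f=7]; closed=[(0,2), (0,3), (0,4), (1,4)]

step 1: expand (1,4) (f=7, h=4) → closed; open now [(0,1) g=1 f=9, (1,2) g=1 f=7, (1,3) g=2 f=7, (2,4) g=4 f=7]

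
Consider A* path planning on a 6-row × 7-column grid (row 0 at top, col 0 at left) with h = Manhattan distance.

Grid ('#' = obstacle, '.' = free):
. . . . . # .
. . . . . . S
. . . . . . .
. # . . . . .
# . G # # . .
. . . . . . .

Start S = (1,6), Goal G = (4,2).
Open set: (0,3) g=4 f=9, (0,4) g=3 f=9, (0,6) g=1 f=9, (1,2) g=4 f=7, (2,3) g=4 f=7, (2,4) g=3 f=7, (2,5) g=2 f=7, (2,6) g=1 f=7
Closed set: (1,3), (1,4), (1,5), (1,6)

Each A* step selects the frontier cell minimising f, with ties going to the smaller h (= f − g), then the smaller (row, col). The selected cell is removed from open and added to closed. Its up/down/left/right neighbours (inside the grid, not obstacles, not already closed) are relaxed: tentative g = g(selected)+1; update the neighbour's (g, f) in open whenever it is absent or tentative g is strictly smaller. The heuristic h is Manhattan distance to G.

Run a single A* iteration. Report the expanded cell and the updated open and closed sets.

step 1: expand (1,2) (f=7, h=3) → closed; open now [(0,2) g=5 f=9, (0,3) g=4 f=9, (0,4) g=3 f=9, (0,6) g=1 f=9, (1,1) g=5 f=9, (2,2) g=5 f=7, (2,3) g=4 f=7, (2,4) g=3 f=7, (2,5) g=2 f=7, (2,6) g=1 f=7]

expanded=(1,2); open=[(0,2) g=5 f=9, (0,3) g=4 f=9, (0,4) g=3 f=9, (0,6) g=1 f=9, (1,1) g=5 f=9, (2,2) g=5 f=7, (2,3) g=4 f=7, (2,4) g=3 f=7, (2,5) g=2 f=7, (2,6) g=1 f=7]; closed=[(1,2), (1,3), (1,4), (1,5), (1,6)]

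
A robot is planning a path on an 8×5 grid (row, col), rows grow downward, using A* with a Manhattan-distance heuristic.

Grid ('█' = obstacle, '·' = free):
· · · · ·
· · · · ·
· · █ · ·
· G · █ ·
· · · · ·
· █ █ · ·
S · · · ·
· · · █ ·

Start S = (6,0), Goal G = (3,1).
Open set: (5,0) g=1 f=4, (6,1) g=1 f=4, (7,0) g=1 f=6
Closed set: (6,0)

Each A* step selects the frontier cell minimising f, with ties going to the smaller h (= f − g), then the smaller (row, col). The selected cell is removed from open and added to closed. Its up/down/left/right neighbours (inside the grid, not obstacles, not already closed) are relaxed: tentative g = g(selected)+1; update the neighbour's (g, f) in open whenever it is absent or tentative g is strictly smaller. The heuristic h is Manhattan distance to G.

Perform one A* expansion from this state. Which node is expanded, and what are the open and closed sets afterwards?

expanded=(5,0); open=[(4,0) g=2 f=4, (6,1) g=1 f=4, (7,0) g=1 f=6]; closed=[(5,0), (6,0)]

step 1: expand (5,0) (f=4, h=3) → closed; open now [(4,0) g=2 f=4, (6,1) g=1 f=4, (7,0) g=1 f=6]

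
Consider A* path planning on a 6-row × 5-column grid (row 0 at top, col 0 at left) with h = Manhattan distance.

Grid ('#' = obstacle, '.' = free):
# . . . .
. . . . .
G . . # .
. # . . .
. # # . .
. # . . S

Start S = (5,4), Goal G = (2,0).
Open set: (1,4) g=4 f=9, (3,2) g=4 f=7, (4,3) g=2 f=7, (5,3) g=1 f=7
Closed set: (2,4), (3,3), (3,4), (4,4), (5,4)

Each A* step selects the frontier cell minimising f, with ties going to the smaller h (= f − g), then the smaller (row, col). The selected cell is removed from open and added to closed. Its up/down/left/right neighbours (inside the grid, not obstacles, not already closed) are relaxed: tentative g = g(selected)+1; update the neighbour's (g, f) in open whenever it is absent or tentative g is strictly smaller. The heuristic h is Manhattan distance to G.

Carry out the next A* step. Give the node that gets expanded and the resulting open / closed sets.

step 1: expand (3,2) (f=7, h=3) → closed; open now [(1,4) g=4 f=9, (2,2) g=5 f=7, (4,3) g=2 f=7, (5,3) g=1 f=7]

expanded=(3,2); open=[(1,4) g=4 f=9, (2,2) g=5 f=7, (4,3) g=2 f=7, (5,3) g=1 f=7]; closed=[(2,4), (3,2), (3,3), (3,4), (4,4), (5,4)]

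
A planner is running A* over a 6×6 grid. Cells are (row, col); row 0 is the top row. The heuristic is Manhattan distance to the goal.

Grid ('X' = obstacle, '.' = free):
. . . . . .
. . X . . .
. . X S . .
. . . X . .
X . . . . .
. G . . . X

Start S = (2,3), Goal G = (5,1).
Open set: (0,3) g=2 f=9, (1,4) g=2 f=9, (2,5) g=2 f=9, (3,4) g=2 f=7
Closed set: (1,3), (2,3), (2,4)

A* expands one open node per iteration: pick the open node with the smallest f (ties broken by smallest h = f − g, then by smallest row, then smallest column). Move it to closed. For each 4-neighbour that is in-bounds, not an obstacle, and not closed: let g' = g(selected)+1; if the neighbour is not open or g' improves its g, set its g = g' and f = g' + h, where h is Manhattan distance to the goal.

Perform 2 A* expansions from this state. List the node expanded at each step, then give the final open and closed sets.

order=[(3,4) → (4,4)]; open=[(0,3) g=2 f=9, (1,4) g=2 f=9, (2,5) g=2 f=9, (3,5) g=3 f=9, (4,3) g=4 f=7, (4,5) g=4 f=9, (5,4) g=4 f=7]; closed=[(1,3), (2,3), (2,4), (3,4), (4,4)]

step 1: expand (3,4) (f=7, h=5) → closed; open now [(0,3) g=2 f=9, (1,4) g=2 f=9, (2,5) g=2 f=9, (3,5) g=3 f=9, (4,4) g=3 f=7]
step 2: expand (4,4) (f=7, h=4) → closed; open now [(0,3) g=2 f=9, (1,4) g=2 f=9, (2,5) g=2 f=9, (3,5) g=3 f=9, (4,3) g=4 f=7, (4,5) g=4 f=9, (5,4) g=4 f=7]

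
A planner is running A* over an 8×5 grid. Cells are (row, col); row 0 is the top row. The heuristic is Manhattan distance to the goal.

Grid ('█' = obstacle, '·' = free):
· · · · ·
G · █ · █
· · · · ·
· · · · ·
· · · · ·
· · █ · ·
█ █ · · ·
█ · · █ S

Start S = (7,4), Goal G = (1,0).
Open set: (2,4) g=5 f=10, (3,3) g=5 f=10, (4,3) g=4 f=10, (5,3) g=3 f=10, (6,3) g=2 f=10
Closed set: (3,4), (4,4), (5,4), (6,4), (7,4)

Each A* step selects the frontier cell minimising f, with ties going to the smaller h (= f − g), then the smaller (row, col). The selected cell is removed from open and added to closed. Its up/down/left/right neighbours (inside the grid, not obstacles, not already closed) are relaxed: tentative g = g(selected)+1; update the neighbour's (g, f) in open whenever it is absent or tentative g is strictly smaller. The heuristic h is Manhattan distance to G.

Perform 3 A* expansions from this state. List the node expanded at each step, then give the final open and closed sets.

order=[(2,4) → (2,3) → (1,3)]; open=[(0,3) g=8 f=12, (2,2) g=7 f=10, (3,3) g=5 f=10, (4,3) g=4 f=10, (5,3) g=3 f=10, (6,3) g=2 f=10]; closed=[(1,3), (2,3), (2,4), (3,4), (4,4), (5,4), (6,4), (7,4)]

step 1: expand (2,4) (f=10, h=5) → closed; open now [(2,3) g=6 f=10, (3,3) g=5 f=10, (4,3) g=4 f=10, (5,3) g=3 f=10, (6,3) g=2 f=10]
step 2: expand (2,3) (f=10, h=4) → closed; open now [(1,3) g=7 f=10, (2,2) g=7 f=10, (3,3) g=5 f=10, (4,3) g=4 f=10, (5,3) g=3 f=10, (6,3) g=2 f=10]
step 3: expand (1,3) (f=10, h=3) → closed; open now [(0,3) g=8 f=12, (2,2) g=7 f=10, (3,3) g=5 f=10, (4,3) g=4 f=10, (5,3) g=3 f=10, (6,3) g=2 f=10]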